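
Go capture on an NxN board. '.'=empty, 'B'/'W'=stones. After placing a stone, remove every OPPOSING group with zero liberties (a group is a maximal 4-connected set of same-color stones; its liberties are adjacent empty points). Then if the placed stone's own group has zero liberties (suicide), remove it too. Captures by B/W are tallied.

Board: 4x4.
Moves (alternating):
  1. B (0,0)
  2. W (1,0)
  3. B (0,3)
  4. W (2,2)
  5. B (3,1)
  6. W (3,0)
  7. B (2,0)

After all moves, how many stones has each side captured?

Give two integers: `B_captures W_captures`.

Move 1: B@(0,0) -> caps B=0 W=0
Move 2: W@(1,0) -> caps B=0 W=0
Move 3: B@(0,3) -> caps B=0 W=0
Move 4: W@(2,2) -> caps B=0 W=0
Move 5: B@(3,1) -> caps B=0 W=0
Move 6: W@(3,0) -> caps B=0 W=0
Move 7: B@(2,0) -> caps B=1 W=0

Answer: 1 0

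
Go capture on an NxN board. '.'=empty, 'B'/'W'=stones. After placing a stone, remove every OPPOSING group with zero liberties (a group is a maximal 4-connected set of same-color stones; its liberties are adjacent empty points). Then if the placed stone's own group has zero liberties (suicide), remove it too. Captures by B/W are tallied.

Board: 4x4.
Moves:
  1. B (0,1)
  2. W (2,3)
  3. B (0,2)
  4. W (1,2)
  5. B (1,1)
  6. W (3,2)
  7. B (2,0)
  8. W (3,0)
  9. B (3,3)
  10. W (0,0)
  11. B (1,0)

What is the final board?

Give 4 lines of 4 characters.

Move 1: B@(0,1) -> caps B=0 W=0
Move 2: W@(2,3) -> caps B=0 W=0
Move 3: B@(0,2) -> caps B=0 W=0
Move 4: W@(1,2) -> caps B=0 W=0
Move 5: B@(1,1) -> caps B=0 W=0
Move 6: W@(3,2) -> caps B=0 W=0
Move 7: B@(2,0) -> caps B=0 W=0
Move 8: W@(3,0) -> caps B=0 W=0
Move 9: B@(3,3) -> caps B=0 W=0
Move 10: W@(0,0) -> caps B=0 W=0
Move 11: B@(1,0) -> caps B=1 W=0

Answer: .BB.
BBW.
B..W
W.W.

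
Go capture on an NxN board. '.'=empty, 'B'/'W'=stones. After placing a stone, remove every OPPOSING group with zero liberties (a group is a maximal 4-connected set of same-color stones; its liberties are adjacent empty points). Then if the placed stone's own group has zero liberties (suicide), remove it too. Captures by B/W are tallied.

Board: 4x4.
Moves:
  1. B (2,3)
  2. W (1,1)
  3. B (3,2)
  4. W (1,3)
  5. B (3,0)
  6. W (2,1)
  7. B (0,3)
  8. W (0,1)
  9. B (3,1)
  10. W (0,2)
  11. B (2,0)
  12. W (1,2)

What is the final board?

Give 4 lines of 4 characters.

Answer: .WW.
.WWW
BW.B
BBB.

Derivation:
Move 1: B@(2,3) -> caps B=0 W=0
Move 2: W@(1,1) -> caps B=0 W=0
Move 3: B@(3,2) -> caps B=0 W=0
Move 4: W@(1,3) -> caps B=0 W=0
Move 5: B@(3,0) -> caps B=0 W=0
Move 6: W@(2,1) -> caps B=0 W=0
Move 7: B@(0,3) -> caps B=0 W=0
Move 8: W@(0,1) -> caps B=0 W=0
Move 9: B@(3,1) -> caps B=0 W=0
Move 10: W@(0,2) -> caps B=0 W=1
Move 11: B@(2,0) -> caps B=0 W=1
Move 12: W@(1,2) -> caps B=0 W=1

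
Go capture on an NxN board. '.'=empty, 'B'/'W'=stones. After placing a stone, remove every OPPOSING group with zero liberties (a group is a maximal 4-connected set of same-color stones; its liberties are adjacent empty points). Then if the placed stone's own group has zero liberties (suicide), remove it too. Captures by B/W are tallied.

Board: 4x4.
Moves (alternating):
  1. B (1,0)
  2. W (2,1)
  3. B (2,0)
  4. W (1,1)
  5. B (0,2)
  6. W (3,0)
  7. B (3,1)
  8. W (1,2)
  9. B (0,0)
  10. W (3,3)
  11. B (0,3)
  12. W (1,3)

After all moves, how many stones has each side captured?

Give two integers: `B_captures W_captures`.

Move 1: B@(1,0) -> caps B=0 W=0
Move 2: W@(2,1) -> caps B=0 W=0
Move 3: B@(2,0) -> caps B=0 W=0
Move 4: W@(1,1) -> caps B=0 W=0
Move 5: B@(0,2) -> caps B=0 W=0
Move 6: W@(3,0) -> caps B=0 W=0
Move 7: B@(3,1) -> caps B=1 W=0
Move 8: W@(1,2) -> caps B=1 W=0
Move 9: B@(0,0) -> caps B=1 W=0
Move 10: W@(3,3) -> caps B=1 W=0
Move 11: B@(0,3) -> caps B=1 W=0
Move 12: W@(1,3) -> caps B=1 W=0

Answer: 1 0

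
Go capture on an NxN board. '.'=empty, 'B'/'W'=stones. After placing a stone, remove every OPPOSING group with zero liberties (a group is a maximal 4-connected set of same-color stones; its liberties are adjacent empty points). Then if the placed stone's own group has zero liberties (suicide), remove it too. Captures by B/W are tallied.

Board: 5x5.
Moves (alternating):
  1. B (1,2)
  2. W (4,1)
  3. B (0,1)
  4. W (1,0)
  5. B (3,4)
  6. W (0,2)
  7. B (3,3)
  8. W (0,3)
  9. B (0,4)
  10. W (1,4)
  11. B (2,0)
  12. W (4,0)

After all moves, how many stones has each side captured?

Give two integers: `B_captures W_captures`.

Move 1: B@(1,2) -> caps B=0 W=0
Move 2: W@(4,1) -> caps B=0 W=0
Move 3: B@(0,1) -> caps B=0 W=0
Move 4: W@(1,0) -> caps B=0 W=0
Move 5: B@(3,4) -> caps B=0 W=0
Move 6: W@(0,2) -> caps B=0 W=0
Move 7: B@(3,3) -> caps B=0 W=0
Move 8: W@(0,3) -> caps B=0 W=0
Move 9: B@(0,4) -> caps B=0 W=0
Move 10: W@(1,4) -> caps B=0 W=1
Move 11: B@(2,0) -> caps B=0 W=1
Move 12: W@(4,0) -> caps B=0 W=1

Answer: 0 1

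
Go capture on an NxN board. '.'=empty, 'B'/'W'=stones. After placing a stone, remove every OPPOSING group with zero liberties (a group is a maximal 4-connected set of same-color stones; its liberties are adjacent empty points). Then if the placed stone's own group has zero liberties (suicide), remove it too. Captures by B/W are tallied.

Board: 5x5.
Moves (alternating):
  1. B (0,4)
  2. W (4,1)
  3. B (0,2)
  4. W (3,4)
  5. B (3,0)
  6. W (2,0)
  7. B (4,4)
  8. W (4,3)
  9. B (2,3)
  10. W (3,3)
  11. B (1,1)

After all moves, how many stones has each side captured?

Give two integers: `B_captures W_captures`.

Move 1: B@(0,4) -> caps B=0 W=0
Move 2: W@(4,1) -> caps B=0 W=0
Move 3: B@(0,2) -> caps B=0 W=0
Move 4: W@(3,4) -> caps B=0 W=0
Move 5: B@(3,0) -> caps B=0 W=0
Move 6: W@(2,0) -> caps B=0 W=0
Move 7: B@(4,4) -> caps B=0 W=0
Move 8: W@(4,3) -> caps B=0 W=1
Move 9: B@(2,3) -> caps B=0 W=1
Move 10: W@(3,3) -> caps B=0 W=1
Move 11: B@(1,1) -> caps B=0 W=1

Answer: 0 1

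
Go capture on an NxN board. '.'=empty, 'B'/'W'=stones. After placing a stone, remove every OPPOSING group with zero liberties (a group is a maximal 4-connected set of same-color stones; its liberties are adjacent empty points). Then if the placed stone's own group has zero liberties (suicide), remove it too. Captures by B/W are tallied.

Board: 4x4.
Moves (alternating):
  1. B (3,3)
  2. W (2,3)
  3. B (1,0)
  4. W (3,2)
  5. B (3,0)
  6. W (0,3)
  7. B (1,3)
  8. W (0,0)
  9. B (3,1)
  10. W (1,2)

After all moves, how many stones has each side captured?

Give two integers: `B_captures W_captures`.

Answer: 0 2

Derivation:
Move 1: B@(3,3) -> caps B=0 W=0
Move 2: W@(2,3) -> caps B=0 W=0
Move 3: B@(1,0) -> caps B=0 W=0
Move 4: W@(3,2) -> caps B=0 W=1
Move 5: B@(3,0) -> caps B=0 W=1
Move 6: W@(0,3) -> caps B=0 W=1
Move 7: B@(1,3) -> caps B=0 W=1
Move 8: W@(0,0) -> caps B=0 W=1
Move 9: B@(3,1) -> caps B=0 W=1
Move 10: W@(1,2) -> caps B=0 W=2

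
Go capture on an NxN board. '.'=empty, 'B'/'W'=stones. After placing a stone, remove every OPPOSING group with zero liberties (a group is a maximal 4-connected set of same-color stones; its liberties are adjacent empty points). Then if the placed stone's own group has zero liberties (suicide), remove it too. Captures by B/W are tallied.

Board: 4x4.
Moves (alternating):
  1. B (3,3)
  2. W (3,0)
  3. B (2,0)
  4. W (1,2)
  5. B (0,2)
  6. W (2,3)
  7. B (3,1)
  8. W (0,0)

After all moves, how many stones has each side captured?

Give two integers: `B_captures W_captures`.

Answer: 1 0

Derivation:
Move 1: B@(3,3) -> caps B=0 W=0
Move 2: W@(3,0) -> caps B=0 W=0
Move 3: B@(2,0) -> caps B=0 W=0
Move 4: W@(1,2) -> caps B=0 W=0
Move 5: B@(0,2) -> caps B=0 W=0
Move 6: W@(2,3) -> caps B=0 W=0
Move 7: B@(3,1) -> caps B=1 W=0
Move 8: W@(0,0) -> caps B=1 W=0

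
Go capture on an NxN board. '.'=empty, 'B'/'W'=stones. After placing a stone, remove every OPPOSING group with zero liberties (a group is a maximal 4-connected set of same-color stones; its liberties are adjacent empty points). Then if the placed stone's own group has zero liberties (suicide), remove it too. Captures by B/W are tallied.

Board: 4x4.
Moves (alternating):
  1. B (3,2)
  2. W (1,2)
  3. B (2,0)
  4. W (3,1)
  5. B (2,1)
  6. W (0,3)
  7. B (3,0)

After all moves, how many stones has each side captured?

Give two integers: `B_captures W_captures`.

Answer: 1 0

Derivation:
Move 1: B@(3,2) -> caps B=0 W=0
Move 2: W@(1,2) -> caps B=0 W=0
Move 3: B@(2,0) -> caps B=0 W=0
Move 4: W@(3,1) -> caps B=0 W=0
Move 5: B@(2,1) -> caps B=0 W=0
Move 6: W@(0,3) -> caps B=0 W=0
Move 7: B@(3,0) -> caps B=1 W=0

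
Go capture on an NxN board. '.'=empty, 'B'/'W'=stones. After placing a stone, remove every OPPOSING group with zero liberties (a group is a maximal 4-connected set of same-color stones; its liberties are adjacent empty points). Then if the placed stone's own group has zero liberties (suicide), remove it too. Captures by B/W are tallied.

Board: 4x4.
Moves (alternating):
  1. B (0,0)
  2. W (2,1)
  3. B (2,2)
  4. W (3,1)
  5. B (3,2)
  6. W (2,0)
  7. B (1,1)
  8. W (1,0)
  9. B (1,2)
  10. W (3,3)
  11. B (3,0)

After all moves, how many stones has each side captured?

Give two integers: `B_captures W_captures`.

Move 1: B@(0,0) -> caps B=0 W=0
Move 2: W@(2,1) -> caps B=0 W=0
Move 3: B@(2,2) -> caps B=0 W=0
Move 4: W@(3,1) -> caps B=0 W=0
Move 5: B@(3,2) -> caps B=0 W=0
Move 6: W@(2,0) -> caps B=0 W=0
Move 7: B@(1,1) -> caps B=0 W=0
Move 8: W@(1,0) -> caps B=0 W=0
Move 9: B@(1,2) -> caps B=0 W=0
Move 10: W@(3,3) -> caps B=0 W=0
Move 11: B@(3,0) -> caps B=4 W=0

Answer: 4 0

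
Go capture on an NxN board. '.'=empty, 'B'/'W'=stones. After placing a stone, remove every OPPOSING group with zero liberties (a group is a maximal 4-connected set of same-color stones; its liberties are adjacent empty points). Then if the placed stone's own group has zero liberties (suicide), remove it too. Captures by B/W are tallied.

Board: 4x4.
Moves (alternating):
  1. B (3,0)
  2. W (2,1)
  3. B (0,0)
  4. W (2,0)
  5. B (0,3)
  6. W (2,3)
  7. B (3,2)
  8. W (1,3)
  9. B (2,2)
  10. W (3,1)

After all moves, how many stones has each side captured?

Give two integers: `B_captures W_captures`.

Move 1: B@(3,0) -> caps B=0 W=0
Move 2: W@(2,1) -> caps B=0 W=0
Move 3: B@(0,0) -> caps B=0 W=0
Move 4: W@(2,0) -> caps B=0 W=0
Move 5: B@(0,3) -> caps B=0 W=0
Move 6: W@(2,3) -> caps B=0 W=0
Move 7: B@(3,2) -> caps B=0 W=0
Move 8: W@(1,3) -> caps B=0 W=0
Move 9: B@(2,2) -> caps B=0 W=0
Move 10: W@(3,1) -> caps B=0 W=1

Answer: 0 1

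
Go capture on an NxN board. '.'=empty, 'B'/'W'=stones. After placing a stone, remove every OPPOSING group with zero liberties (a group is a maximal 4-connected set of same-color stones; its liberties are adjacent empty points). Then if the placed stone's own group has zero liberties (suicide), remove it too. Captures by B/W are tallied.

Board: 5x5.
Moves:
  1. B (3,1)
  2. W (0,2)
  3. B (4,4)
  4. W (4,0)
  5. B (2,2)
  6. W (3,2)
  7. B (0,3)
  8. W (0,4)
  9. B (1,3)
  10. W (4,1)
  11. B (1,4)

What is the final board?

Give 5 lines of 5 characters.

Move 1: B@(3,1) -> caps B=0 W=0
Move 2: W@(0,2) -> caps B=0 W=0
Move 3: B@(4,4) -> caps B=0 W=0
Move 4: W@(4,0) -> caps B=0 W=0
Move 5: B@(2,2) -> caps B=0 W=0
Move 6: W@(3,2) -> caps B=0 W=0
Move 7: B@(0,3) -> caps B=0 W=0
Move 8: W@(0,4) -> caps B=0 W=0
Move 9: B@(1,3) -> caps B=0 W=0
Move 10: W@(4,1) -> caps B=0 W=0
Move 11: B@(1,4) -> caps B=1 W=0

Answer: ..WB.
...BB
..B..
.BW..
WW..B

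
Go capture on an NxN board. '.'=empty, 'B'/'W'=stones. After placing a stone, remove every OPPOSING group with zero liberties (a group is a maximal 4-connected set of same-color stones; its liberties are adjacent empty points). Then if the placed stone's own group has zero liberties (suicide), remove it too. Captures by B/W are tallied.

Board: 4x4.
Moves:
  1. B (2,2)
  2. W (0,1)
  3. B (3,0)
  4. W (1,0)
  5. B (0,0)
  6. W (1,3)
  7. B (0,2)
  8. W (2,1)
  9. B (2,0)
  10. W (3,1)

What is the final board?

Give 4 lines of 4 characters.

Move 1: B@(2,2) -> caps B=0 W=0
Move 2: W@(0,1) -> caps B=0 W=0
Move 3: B@(3,0) -> caps B=0 W=0
Move 4: W@(1,0) -> caps B=0 W=0
Move 5: B@(0,0) -> caps B=0 W=0
Move 6: W@(1,3) -> caps B=0 W=0
Move 7: B@(0,2) -> caps B=0 W=0
Move 8: W@(2,1) -> caps B=0 W=0
Move 9: B@(2,0) -> caps B=0 W=0
Move 10: W@(3,1) -> caps B=0 W=2

Answer: .WB.
W..W
.WB.
.W..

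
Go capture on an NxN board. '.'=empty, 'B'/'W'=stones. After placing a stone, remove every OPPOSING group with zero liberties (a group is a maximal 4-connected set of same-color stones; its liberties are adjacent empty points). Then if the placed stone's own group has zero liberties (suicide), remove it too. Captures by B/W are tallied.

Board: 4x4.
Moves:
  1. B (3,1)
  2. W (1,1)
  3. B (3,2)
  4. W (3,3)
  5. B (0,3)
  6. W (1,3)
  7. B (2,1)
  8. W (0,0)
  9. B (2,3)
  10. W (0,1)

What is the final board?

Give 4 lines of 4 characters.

Answer: WW.B
.W.W
.B.B
.BB.

Derivation:
Move 1: B@(3,1) -> caps B=0 W=0
Move 2: W@(1,1) -> caps B=0 W=0
Move 3: B@(3,2) -> caps B=0 W=0
Move 4: W@(3,3) -> caps B=0 W=0
Move 5: B@(0,3) -> caps B=0 W=0
Move 6: W@(1,3) -> caps B=0 W=0
Move 7: B@(2,1) -> caps B=0 W=0
Move 8: W@(0,0) -> caps B=0 W=0
Move 9: B@(2,3) -> caps B=1 W=0
Move 10: W@(0,1) -> caps B=1 W=0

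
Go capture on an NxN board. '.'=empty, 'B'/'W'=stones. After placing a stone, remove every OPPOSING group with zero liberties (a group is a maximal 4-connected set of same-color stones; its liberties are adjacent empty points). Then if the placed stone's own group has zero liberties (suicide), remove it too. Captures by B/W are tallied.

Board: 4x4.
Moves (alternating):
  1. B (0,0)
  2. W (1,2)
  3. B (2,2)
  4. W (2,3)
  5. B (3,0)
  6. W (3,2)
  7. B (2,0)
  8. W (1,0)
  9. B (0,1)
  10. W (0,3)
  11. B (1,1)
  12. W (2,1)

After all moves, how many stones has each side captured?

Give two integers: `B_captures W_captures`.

Move 1: B@(0,0) -> caps B=0 W=0
Move 2: W@(1,2) -> caps B=0 W=0
Move 3: B@(2,2) -> caps B=0 W=0
Move 4: W@(2,3) -> caps B=0 W=0
Move 5: B@(3,0) -> caps B=0 W=0
Move 6: W@(3,2) -> caps B=0 W=0
Move 7: B@(2,0) -> caps B=0 W=0
Move 8: W@(1,0) -> caps B=0 W=0
Move 9: B@(0,1) -> caps B=0 W=0
Move 10: W@(0,3) -> caps B=0 W=0
Move 11: B@(1,1) -> caps B=1 W=0
Move 12: W@(2,1) -> caps B=1 W=1

Answer: 1 1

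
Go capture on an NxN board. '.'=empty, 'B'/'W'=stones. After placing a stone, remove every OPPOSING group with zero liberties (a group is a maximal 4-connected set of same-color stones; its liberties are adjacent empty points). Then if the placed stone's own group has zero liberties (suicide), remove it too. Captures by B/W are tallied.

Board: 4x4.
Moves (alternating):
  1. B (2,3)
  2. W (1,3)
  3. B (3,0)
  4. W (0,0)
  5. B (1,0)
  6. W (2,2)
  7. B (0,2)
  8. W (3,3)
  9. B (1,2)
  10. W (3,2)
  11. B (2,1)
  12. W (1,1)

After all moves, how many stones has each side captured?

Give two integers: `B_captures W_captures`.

Answer: 0 1

Derivation:
Move 1: B@(2,3) -> caps B=0 W=0
Move 2: W@(1,3) -> caps B=0 W=0
Move 3: B@(3,0) -> caps B=0 W=0
Move 4: W@(0,0) -> caps B=0 W=0
Move 5: B@(1,0) -> caps B=0 W=0
Move 6: W@(2,2) -> caps B=0 W=0
Move 7: B@(0,2) -> caps B=0 W=0
Move 8: W@(3,3) -> caps B=0 W=1
Move 9: B@(1,2) -> caps B=0 W=1
Move 10: W@(3,2) -> caps B=0 W=1
Move 11: B@(2,1) -> caps B=0 W=1
Move 12: W@(1,1) -> caps B=0 W=1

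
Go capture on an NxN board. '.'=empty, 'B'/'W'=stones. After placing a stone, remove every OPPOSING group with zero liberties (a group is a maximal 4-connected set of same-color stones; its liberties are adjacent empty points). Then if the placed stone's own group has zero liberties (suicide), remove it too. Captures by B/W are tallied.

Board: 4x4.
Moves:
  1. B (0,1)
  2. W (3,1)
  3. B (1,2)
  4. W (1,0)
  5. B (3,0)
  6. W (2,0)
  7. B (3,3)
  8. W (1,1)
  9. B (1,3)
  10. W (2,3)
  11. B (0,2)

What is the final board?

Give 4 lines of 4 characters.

Answer: .BB.
WWBB
W..W
.W.B

Derivation:
Move 1: B@(0,1) -> caps B=0 W=0
Move 2: W@(3,1) -> caps B=0 W=0
Move 3: B@(1,2) -> caps B=0 W=0
Move 4: W@(1,0) -> caps B=0 W=0
Move 5: B@(3,0) -> caps B=0 W=0
Move 6: W@(2,0) -> caps B=0 W=1
Move 7: B@(3,3) -> caps B=0 W=1
Move 8: W@(1,1) -> caps B=0 W=1
Move 9: B@(1,3) -> caps B=0 W=1
Move 10: W@(2,3) -> caps B=0 W=1
Move 11: B@(0,2) -> caps B=0 W=1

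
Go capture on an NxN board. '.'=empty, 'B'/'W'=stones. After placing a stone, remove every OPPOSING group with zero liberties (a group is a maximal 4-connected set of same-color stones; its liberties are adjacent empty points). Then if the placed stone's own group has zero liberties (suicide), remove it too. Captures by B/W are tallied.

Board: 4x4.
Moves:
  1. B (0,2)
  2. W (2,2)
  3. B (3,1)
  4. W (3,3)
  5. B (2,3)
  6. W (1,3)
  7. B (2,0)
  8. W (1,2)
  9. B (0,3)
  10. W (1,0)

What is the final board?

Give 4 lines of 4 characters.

Answer: ..BB
W.WW
B.W.
.B.W

Derivation:
Move 1: B@(0,2) -> caps B=0 W=0
Move 2: W@(2,2) -> caps B=0 W=0
Move 3: B@(3,1) -> caps B=0 W=0
Move 4: W@(3,3) -> caps B=0 W=0
Move 5: B@(2,3) -> caps B=0 W=0
Move 6: W@(1,3) -> caps B=0 W=1
Move 7: B@(2,0) -> caps B=0 W=1
Move 8: W@(1,2) -> caps B=0 W=1
Move 9: B@(0,3) -> caps B=0 W=1
Move 10: W@(1,0) -> caps B=0 W=1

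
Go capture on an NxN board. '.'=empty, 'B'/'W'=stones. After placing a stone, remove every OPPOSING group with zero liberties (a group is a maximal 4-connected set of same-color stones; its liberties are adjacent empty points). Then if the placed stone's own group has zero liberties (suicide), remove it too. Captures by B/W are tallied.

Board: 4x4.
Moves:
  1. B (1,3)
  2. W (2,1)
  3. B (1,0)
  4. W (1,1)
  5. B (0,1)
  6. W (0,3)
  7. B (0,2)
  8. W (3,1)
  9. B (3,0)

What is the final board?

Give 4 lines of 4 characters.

Move 1: B@(1,3) -> caps B=0 W=0
Move 2: W@(2,1) -> caps B=0 W=0
Move 3: B@(1,0) -> caps B=0 W=0
Move 4: W@(1,1) -> caps B=0 W=0
Move 5: B@(0,1) -> caps B=0 W=0
Move 6: W@(0,3) -> caps B=0 W=0
Move 7: B@(0,2) -> caps B=1 W=0
Move 8: W@(3,1) -> caps B=1 W=0
Move 9: B@(3,0) -> caps B=1 W=0

Answer: .BB.
BW.B
.W..
BW..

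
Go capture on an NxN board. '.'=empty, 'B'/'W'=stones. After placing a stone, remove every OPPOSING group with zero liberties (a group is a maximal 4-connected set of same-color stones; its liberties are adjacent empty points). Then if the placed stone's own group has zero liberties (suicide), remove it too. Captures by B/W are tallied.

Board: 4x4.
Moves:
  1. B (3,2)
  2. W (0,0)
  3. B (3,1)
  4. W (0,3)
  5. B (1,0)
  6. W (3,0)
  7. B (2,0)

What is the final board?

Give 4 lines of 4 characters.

Move 1: B@(3,2) -> caps B=0 W=0
Move 2: W@(0,0) -> caps B=0 W=0
Move 3: B@(3,1) -> caps B=0 W=0
Move 4: W@(0,3) -> caps B=0 W=0
Move 5: B@(1,0) -> caps B=0 W=0
Move 6: W@(3,0) -> caps B=0 W=0
Move 7: B@(2,0) -> caps B=1 W=0

Answer: W..W
B...
B...
.BB.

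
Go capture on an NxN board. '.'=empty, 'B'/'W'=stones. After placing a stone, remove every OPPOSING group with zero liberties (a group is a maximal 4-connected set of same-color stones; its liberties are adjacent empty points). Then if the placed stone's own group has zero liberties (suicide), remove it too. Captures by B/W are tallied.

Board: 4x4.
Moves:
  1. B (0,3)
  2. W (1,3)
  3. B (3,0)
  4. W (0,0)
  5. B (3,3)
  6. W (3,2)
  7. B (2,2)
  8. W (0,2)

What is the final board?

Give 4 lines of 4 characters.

Answer: W.W.
...W
..B.
B.WB

Derivation:
Move 1: B@(0,3) -> caps B=0 W=0
Move 2: W@(1,3) -> caps B=0 W=0
Move 3: B@(3,0) -> caps B=0 W=0
Move 4: W@(0,0) -> caps B=0 W=0
Move 5: B@(3,3) -> caps B=0 W=0
Move 6: W@(3,2) -> caps B=0 W=0
Move 7: B@(2,2) -> caps B=0 W=0
Move 8: W@(0,2) -> caps B=0 W=1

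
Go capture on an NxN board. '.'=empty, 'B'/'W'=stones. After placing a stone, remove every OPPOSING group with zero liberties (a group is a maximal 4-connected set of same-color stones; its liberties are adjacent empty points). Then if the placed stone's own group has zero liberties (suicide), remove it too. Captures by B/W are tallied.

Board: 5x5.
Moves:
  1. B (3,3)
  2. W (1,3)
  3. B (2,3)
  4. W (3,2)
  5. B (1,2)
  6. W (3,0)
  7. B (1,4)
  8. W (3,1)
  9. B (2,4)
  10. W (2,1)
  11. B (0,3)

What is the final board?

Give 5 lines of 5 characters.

Answer: ...B.
..B.B
.W.BB
WWWB.
.....

Derivation:
Move 1: B@(3,3) -> caps B=0 W=0
Move 2: W@(1,3) -> caps B=0 W=0
Move 3: B@(2,3) -> caps B=0 W=0
Move 4: W@(3,2) -> caps B=0 W=0
Move 5: B@(1,2) -> caps B=0 W=0
Move 6: W@(3,0) -> caps B=0 W=0
Move 7: B@(1,4) -> caps B=0 W=0
Move 8: W@(3,1) -> caps B=0 W=0
Move 9: B@(2,4) -> caps B=0 W=0
Move 10: W@(2,1) -> caps B=0 W=0
Move 11: B@(0,3) -> caps B=1 W=0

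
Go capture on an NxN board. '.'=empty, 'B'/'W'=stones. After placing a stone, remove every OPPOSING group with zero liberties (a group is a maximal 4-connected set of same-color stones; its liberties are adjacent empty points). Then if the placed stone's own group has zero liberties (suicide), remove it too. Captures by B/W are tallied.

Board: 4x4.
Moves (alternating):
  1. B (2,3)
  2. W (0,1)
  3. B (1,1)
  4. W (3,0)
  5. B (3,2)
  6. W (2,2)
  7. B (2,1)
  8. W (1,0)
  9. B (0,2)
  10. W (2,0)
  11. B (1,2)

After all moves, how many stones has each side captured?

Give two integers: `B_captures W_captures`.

Answer: 1 0

Derivation:
Move 1: B@(2,3) -> caps B=0 W=0
Move 2: W@(0,1) -> caps B=0 W=0
Move 3: B@(1,1) -> caps B=0 W=0
Move 4: W@(3,0) -> caps B=0 W=0
Move 5: B@(3,2) -> caps B=0 W=0
Move 6: W@(2,2) -> caps B=0 W=0
Move 7: B@(2,1) -> caps B=0 W=0
Move 8: W@(1,0) -> caps B=0 W=0
Move 9: B@(0,2) -> caps B=0 W=0
Move 10: W@(2,0) -> caps B=0 W=0
Move 11: B@(1,2) -> caps B=1 W=0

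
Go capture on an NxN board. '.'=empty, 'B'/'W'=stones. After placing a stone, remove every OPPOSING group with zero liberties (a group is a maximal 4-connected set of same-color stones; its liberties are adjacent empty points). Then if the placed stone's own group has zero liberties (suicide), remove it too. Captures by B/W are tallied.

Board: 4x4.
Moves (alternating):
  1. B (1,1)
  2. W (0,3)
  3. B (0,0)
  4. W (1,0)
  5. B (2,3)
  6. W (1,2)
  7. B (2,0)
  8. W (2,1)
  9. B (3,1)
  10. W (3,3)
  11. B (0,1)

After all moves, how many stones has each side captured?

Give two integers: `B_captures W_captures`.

Move 1: B@(1,1) -> caps B=0 W=0
Move 2: W@(0,3) -> caps B=0 W=0
Move 3: B@(0,0) -> caps B=0 W=0
Move 4: W@(1,0) -> caps B=0 W=0
Move 5: B@(2,3) -> caps B=0 W=0
Move 6: W@(1,2) -> caps B=0 W=0
Move 7: B@(2,0) -> caps B=1 W=0
Move 8: W@(2,1) -> caps B=1 W=0
Move 9: B@(3,1) -> caps B=1 W=0
Move 10: W@(3,3) -> caps B=1 W=0
Move 11: B@(0,1) -> caps B=1 W=0

Answer: 1 0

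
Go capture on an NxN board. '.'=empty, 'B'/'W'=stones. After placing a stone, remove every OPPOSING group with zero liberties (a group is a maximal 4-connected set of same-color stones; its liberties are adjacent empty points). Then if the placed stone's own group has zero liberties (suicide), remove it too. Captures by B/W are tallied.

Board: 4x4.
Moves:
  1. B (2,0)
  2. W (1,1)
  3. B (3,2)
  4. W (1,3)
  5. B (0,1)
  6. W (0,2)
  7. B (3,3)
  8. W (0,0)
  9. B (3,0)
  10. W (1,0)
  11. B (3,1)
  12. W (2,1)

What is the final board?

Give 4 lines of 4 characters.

Answer: W.W.
WW.W
BW..
BBBB

Derivation:
Move 1: B@(2,0) -> caps B=0 W=0
Move 2: W@(1,1) -> caps B=0 W=0
Move 3: B@(3,2) -> caps B=0 W=0
Move 4: W@(1,3) -> caps B=0 W=0
Move 5: B@(0,1) -> caps B=0 W=0
Move 6: W@(0,2) -> caps B=0 W=0
Move 7: B@(3,3) -> caps B=0 W=0
Move 8: W@(0,0) -> caps B=0 W=1
Move 9: B@(3,0) -> caps B=0 W=1
Move 10: W@(1,0) -> caps B=0 W=1
Move 11: B@(3,1) -> caps B=0 W=1
Move 12: W@(2,1) -> caps B=0 W=1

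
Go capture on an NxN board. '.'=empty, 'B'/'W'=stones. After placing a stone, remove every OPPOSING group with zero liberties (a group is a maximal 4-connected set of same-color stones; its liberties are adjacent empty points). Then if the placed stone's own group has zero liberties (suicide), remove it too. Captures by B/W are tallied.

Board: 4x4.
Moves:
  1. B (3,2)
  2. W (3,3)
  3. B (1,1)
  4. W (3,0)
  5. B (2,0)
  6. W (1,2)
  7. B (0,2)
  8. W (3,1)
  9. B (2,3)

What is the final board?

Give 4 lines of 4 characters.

Move 1: B@(3,2) -> caps B=0 W=0
Move 2: W@(3,3) -> caps B=0 W=0
Move 3: B@(1,1) -> caps B=0 W=0
Move 4: W@(3,0) -> caps B=0 W=0
Move 5: B@(2,0) -> caps B=0 W=0
Move 6: W@(1,2) -> caps B=0 W=0
Move 7: B@(0,2) -> caps B=0 W=0
Move 8: W@(3,1) -> caps B=0 W=0
Move 9: B@(2,3) -> caps B=1 W=0

Answer: ..B.
.BW.
B..B
WWB.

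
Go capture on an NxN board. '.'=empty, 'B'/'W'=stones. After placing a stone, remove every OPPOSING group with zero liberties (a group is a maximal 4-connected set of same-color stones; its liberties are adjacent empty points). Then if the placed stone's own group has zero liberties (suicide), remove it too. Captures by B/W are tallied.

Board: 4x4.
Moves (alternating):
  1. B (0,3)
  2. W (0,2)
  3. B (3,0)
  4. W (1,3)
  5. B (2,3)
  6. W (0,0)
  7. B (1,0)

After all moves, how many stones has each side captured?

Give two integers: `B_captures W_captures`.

Answer: 0 1

Derivation:
Move 1: B@(0,3) -> caps B=0 W=0
Move 2: W@(0,2) -> caps B=0 W=0
Move 3: B@(3,0) -> caps B=0 W=0
Move 4: W@(1,3) -> caps B=0 W=1
Move 5: B@(2,3) -> caps B=0 W=1
Move 6: W@(0,0) -> caps B=0 W=1
Move 7: B@(1,0) -> caps B=0 W=1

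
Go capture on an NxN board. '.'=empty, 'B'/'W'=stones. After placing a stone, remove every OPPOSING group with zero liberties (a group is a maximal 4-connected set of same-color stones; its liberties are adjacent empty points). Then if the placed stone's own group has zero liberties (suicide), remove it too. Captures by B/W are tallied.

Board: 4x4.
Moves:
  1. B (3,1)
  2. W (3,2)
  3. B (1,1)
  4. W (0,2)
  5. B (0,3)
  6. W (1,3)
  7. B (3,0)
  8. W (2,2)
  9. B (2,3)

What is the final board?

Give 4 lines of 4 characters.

Move 1: B@(3,1) -> caps B=0 W=0
Move 2: W@(3,2) -> caps B=0 W=0
Move 3: B@(1,1) -> caps B=0 W=0
Move 4: W@(0,2) -> caps B=0 W=0
Move 5: B@(0,3) -> caps B=0 W=0
Move 6: W@(1,3) -> caps B=0 W=1
Move 7: B@(3,0) -> caps B=0 W=1
Move 8: W@(2,2) -> caps B=0 W=1
Move 9: B@(2,3) -> caps B=0 W=1

Answer: ..W.
.B.W
..WB
BBW.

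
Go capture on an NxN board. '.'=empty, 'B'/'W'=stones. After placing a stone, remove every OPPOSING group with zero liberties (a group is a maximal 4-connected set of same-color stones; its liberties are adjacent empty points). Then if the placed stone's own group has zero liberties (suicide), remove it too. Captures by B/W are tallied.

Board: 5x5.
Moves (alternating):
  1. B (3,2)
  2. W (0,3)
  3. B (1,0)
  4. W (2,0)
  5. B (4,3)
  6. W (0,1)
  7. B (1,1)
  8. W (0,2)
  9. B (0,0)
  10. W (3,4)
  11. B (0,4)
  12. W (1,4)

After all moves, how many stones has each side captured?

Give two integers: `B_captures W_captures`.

Move 1: B@(3,2) -> caps B=0 W=0
Move 2: W@(0,3) -> caps B=0 W=0
Move 3: B@(1,0) -> caps B=0 W=0
Move 4: W@(2,0) -> caps B=0 W=0
Move 5: B@(4,3) -> caps B=0 W=0
Move 6: W@(0,1) -> caps B=0 W=0
Move 7: B@(1,1) -> caps B=0 W=0
Move 8: W@(0,2) -> caps B=0 W=0
Move 9: B@(0,0) -> caps B=0 W=0
Move 10: W@(3,4) -> caps B=0 W=0
Move 11: B@(0,4) -> caps B=0 W=0
Move 12: W@(1,4) -> caps B=0 W=1

Answer: 0 1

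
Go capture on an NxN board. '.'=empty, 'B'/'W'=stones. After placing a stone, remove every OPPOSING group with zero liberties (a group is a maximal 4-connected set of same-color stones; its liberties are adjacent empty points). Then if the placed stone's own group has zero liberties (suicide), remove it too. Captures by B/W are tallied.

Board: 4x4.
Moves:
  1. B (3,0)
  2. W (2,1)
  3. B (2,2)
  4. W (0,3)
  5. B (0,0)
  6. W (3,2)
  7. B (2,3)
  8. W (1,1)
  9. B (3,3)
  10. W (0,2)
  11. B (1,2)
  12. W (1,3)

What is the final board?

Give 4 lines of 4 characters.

Answer: B.WW
.W.W
.W..
B.W.

Derivation:
Move 1: B@(3,0) -> caps B=0 W=0
Move 2: W@(2,1) -> caps B=0 W=0
Move 3: B@(2,2) -> caps B=0 W=0
Move 4: W@(0,3) -> caps B=0 W=0
Move 5: B@(0,0) -> caps B=0 W=0
Move 6: W@(3,2) -> caps B=0 W=0
Move 7: B@(2,3) -> caps B=0 W=0
Move 8: W@(1,1) -> caps B=0 W=0
Move 9: B@(3,3) -> caps B=0 W=0
Move 10: W@(0,2) -> caps B=0 W=0
Move 11: B@(1,2) -> caps B=0 W=0
Move 12: W@(1,3) -> caps B=0 W=4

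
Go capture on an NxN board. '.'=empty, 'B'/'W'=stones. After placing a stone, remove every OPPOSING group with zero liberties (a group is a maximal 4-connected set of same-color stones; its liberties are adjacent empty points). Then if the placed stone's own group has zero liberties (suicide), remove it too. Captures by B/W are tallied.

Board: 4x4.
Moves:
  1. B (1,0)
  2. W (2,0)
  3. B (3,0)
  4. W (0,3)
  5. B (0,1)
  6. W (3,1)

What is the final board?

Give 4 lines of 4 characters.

Move 1: B@(1,0) -> caps B=0 W=0
Move 2: W@(2,0) -> caps B=0 W=0
Move 3: B@(3,0) -> caps B=0 W=0
Move 4: W@(0,3) -> caps B=0 W=0
Move 5: B@(0,1) -> caps B=0 W=0
Move 6: W@(3,1) -> caps B=0 W=1

Answer: .B.W
B...
W...
.W..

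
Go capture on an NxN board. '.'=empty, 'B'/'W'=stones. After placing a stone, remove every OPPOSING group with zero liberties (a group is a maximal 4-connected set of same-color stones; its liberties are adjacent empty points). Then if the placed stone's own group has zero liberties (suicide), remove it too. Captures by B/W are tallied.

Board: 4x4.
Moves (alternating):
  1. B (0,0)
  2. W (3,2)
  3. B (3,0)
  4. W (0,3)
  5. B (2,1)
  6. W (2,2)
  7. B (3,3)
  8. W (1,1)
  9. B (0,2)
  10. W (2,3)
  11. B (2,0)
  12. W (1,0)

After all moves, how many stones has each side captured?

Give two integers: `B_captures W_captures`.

Move 1: B@(0,0) -> caps B=0 W=0
Move 2: W@(3,2) -> caps B=0 W=0
Move 3: B@(3,0) -> caps B=0 W=0
Move 4: W@(0,3) -> caps B=0 W=0
Move 5: B@(2,1) -> caps B=0 W=0
Move 6: W@(2,2) -> caps B=0 W=0
Move 7: B@(3,3) -> caps B=0 W=0
Move 8: W@(1,1) -> caps B=0 W=0
Move 9: B@(0,2) -> caps B=0 W=0
Move 10: W@(2,3) -> caps B=0 W=1
Move 11: B@(2,0) -> caps B=0 W=1
Move 12: W@(1,0) -> caps B=0 W=1

Answer: 0 1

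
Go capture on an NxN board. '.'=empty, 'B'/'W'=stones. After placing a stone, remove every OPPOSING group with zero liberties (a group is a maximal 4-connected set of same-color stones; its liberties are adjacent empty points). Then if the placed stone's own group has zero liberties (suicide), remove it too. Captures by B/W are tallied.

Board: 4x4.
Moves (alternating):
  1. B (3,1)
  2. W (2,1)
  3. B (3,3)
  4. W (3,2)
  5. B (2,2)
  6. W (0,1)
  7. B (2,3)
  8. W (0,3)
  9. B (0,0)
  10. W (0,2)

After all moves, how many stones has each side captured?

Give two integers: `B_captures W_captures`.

Answer: 1 0

Derivation:
Move 1: B@(3,1) -> caps B=0 W=0
Move 2: W@(2,1) -> caps B=0 W=0
Move 3: B@(3,3) -> caps B=0 W=0
Move 4: W@(3,2) -> caps B=0 W=0
Move 5: B@(2,2) -> caps B=1 W=0
Move 6: W@(0,1) -> caps B=1 W=0
Move 7: B@(2,3) -> caps B=1 W=0
Move 8: W@(0,3) -> caps B=1 W=0
Move 9: B@(0,0) -> caps B=1 W=0
Move 10: W@(0,2) -> caps B=1 W=0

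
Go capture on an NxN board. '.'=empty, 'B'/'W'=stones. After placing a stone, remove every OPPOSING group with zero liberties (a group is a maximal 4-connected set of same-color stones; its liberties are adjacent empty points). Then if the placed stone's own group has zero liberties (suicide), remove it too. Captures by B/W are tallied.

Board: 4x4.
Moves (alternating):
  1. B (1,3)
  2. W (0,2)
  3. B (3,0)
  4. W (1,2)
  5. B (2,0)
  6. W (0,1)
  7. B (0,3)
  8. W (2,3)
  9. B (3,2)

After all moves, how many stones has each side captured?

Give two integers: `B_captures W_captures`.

Move 1: B@(1,3) -> caps B=0 W=0
Move 2: W@(0,2) -> caps B=0 W=0
Move 3: B@(3,0) -> caps B=0 W=0
Move 4: W@(1,2) -> caps B=0 W=0
Move 5: B@(2,0) -> caps B=0 W=0
Move 6: W@(0,1) -> caps B=0 W=0
Move 7: B@(0,3) -> caps B=0 W=0
Move 8: W@(2,3) -> caps B=0 W=2
Move 9: B@(3,2) -> caps B=0 W=2

Answer: 0 2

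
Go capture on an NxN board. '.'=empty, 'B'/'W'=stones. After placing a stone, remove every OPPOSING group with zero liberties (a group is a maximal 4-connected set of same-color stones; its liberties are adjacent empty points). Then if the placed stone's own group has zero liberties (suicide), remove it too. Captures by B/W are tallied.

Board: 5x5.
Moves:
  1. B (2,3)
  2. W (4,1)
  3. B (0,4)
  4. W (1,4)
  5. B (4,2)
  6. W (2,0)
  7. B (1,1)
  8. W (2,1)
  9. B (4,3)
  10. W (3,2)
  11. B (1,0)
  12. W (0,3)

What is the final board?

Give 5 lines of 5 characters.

Move 1: B@(2,3) -> caps B=0 W=0
Move 2: W@(4,1) -> caps B=0 W=0
Move 3: B@(0,4) -> caps B=0 W=0
Move 4: W@(1,4) -> caps B=0 W=0
Move 5: B@(4,2) -> caps B=0 W=0
Move 6: W@(2,0) -> caps B=0 W=0
Move 7: B@(1,1) -> caps B=0 W=0
Move 8: W@(2,1) -> caps B=0 W=0
Move 9: B@(4,3) -> caps B=0 W=0
Move 10: W@(3,2) -> caps B=0 W=0
Move 11: B@(1,0) -> caps B=0 W=0
Move 12: W@(0,3) -> caps B=0 W=1

Answer: ...W.
BB..W
WW.B.
..W..
.WBB.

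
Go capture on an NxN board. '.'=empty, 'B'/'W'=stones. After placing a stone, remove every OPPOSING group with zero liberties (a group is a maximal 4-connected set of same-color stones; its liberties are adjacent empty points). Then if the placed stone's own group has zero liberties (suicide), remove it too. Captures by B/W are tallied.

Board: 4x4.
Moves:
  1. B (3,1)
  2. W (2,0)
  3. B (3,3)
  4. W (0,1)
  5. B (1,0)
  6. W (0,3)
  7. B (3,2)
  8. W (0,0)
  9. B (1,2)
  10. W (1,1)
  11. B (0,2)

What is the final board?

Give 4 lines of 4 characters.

Answer: WWBW
.WB.
W...
.BBB

Derivation:
Move 1: B@(3,1) -> caps B=0 W=0
Move 2: W@(2,0) -> caps B=0 W=0
Move 3: B@(3,3) -> caps B=0 W=0
Move 4: W@(0,1) -> caps B=0 W=0
Move 5: B@(1,0) -> caps B=0 W=0
Move 6: W@(0,3) -> caps B=0 W=0
Move 7: B@(3,2) -> caps B=0 W=0
Move 8: W@(0,0) -> caps B=0 W=0
Move 9: B@(1,2) -> caps B=0 W=0
Move 10: W@(1,1) -> caps B=0 W=1
Move 11: B@(0,2) -> caps B=0 W=1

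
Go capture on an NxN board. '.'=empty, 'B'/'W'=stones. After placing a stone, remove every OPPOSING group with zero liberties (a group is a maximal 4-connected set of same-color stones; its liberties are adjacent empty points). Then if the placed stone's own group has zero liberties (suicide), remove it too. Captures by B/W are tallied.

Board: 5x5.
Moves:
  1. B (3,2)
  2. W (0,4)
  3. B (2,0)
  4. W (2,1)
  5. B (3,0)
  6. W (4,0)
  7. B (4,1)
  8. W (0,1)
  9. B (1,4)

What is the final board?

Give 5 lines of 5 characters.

Move 1: B@(3,2) -> caps B=0 W=0
Move 2: W@(0,4) -> caps B=0 W=0
Move 3: B@(2,0) -> caps B=0 W=0
Move 4: W@(2,1) -> caps B=0 W=0
Move 5: B@(3,0) -> caps B=0 W=0
Move 6: W@(4,0) -> caps B=0 W=0
Move 7: B@(4,1) -> caps B=1 W=0
Move 8: W@(0,1) -> caps B=1 W=0
Move 9: B@(1,4) -> caps B=1 W=0

Answer: .W..W
....B
BW...
B.B..
.B...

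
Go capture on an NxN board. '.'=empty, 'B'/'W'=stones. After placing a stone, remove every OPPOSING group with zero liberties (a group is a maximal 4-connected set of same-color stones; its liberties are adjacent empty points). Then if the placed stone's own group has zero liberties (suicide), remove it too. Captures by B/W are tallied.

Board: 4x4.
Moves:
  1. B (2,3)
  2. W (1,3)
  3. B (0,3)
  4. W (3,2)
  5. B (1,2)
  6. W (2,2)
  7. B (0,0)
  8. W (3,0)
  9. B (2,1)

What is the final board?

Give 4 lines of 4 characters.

Move 1: B@(2,3) -> caps B=0 W=0
Move 2: W@(1,3) -> caps B=0 W=0
Move 3: B@(0,3) -> caps B=0 W=0
Move 4: W@(3,2) -> caps B=0 W=0
Move 5: B@(1,2) -> caps B=1 W=0
Move 6: W@(2,2) -> caps B=1 W=0
Move 7: B@(0,0) -> caps B=1 W=0
Move 8: W@(3,0) -> caps B=1 W=0
Move 9: B@(2,1) -> caps B=1 W=0

Answer: B..B
..B.
.BWB
W.W.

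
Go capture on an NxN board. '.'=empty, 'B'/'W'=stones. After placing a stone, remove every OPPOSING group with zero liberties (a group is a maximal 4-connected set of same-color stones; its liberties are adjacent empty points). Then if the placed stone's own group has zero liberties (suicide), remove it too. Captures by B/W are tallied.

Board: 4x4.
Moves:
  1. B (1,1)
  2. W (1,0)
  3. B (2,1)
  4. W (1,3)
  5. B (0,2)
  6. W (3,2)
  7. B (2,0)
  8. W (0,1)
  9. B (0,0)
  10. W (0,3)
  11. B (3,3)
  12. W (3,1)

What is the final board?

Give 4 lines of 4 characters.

Move 1: B@(1,1) -> caps B=0 W=0
Move 2: W@(1,0) -> caps B=0 W=0
Move 3: B@(2,1) -> caps B=0 W=0
Move 4: W@(1,3) -> caps B=0 W=0
Move 5: B@(0,2) -> caps B=0 W=0
Move 6: W@(3,2) -> caps B=0 W=0
Move 7: B@(2,0) -> caps B=0 W=0
Move 8: W@(0,1) -> caps B=0 W=0
Move 9: B@(0,0) -> caps B=2 W=0
Move 10: W@(0,3) -> caps B=2 W=0
Move 11: B@(3,3) -> caps B=2 W=0
Move 12: W@(3,1) -> caps B=2 W=0

Answer: B.BW
.B.W
BB..
.WWB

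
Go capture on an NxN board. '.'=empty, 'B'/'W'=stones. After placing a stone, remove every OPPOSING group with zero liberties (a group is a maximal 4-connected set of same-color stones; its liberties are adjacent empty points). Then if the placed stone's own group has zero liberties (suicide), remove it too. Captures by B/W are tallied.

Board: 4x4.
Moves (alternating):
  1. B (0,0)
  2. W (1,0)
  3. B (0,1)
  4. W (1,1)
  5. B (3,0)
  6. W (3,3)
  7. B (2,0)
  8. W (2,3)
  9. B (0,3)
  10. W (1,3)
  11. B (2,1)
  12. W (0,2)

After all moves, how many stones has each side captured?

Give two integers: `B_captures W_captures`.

Move 1: B@(0,0) -> caps B=0 W=0
Move 2: W@(1,0) -> caps B=0 W=0
Move 3: B@(0,1) -> caps B=0 W=0
Move 4: W@(1,1) -> caps B=0 W=0
Move 5: B@(3,0) -> caps B=0 W=0
Move 6: W@(3,3) -> caps B=0 W=0
Move 7: B@(2,0) -> caps B=0 W=0
Move 8: W@(2,3) -> caps B=0 W=0
Move 9: B@(0,3) -> caps B=0 W=0
Move 10: W@(1,3) -> caps B=0 W=0
Move 11: B@(2,1) -> caps B=0 W=0
Move 12: W@(0,2) -> caps B=0 W=3

Answer: 0 3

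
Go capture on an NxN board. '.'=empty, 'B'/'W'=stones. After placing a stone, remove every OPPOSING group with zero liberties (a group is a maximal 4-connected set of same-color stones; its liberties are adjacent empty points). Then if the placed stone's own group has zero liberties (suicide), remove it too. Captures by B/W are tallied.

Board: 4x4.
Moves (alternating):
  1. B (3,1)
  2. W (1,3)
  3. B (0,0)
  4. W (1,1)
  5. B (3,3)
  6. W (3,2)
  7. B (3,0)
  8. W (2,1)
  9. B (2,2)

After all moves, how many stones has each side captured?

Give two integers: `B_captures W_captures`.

Answer: 1 0

Derivation:
Move 1: B@(3,1) -> caps B=0 W=0
Move 2: W@(1,3) -> caps B=0 W=0
Move 3: B@(0,0) -> caps B=0 W=0
Move 4: W@(1,1) -> caps B=0 W=0
Move 5: B@(3,3) -> caps B=0 W=0
Move 6: W@(3,2) -> caps B=0 W=0
Move 7: B@(3,0) -> caps B=0 W=0
Move 8: W@(2,1) -> caps B=0 W=0
Move 9: B@(2,2) -> caps B=1 W=0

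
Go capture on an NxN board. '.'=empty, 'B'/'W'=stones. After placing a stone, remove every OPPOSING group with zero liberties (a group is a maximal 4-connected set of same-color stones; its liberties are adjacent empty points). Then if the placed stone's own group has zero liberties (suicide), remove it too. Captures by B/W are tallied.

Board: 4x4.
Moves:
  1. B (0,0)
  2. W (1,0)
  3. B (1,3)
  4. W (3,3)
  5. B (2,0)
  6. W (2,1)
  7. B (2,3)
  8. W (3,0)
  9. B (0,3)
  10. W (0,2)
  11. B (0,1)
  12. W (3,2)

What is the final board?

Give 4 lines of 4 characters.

Move 1: B@(0,0) -> caps B=0 W=0
Move 2: W@(1,0) -> caps B=0 W=0
Move 3: B@(1,3) -> caps B=0 W=0
Move 4: W@(3,3) -> caps B=0 W=0
Move 5: B@(2,0) -> caps B=0 W=0
Move 6: W@(2,1) -> caps B=0 W=0
Move 7: B@(2,3) -> caps B=0 W=0
Move 8: W@(3,0) -> caps B=0 W=1
Move 9: B@(0,3) -> caps B=0 W=1
Move 10: W@(0,2) -> caps B=0 W=1
Move 11: B@(0,1) -> caps B=0 W=1
Move 12: W@(3,2) -> caps B=0 W=1

Answer: BBWB
W..B
.W.B
W.WW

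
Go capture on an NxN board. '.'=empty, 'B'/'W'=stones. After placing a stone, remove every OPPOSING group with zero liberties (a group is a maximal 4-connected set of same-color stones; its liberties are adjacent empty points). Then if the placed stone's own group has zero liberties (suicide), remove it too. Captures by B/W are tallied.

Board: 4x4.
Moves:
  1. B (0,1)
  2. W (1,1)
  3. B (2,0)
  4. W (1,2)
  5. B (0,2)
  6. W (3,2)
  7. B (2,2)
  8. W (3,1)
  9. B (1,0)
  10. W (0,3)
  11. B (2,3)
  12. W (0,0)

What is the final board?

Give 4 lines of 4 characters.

Move 1: B@(0,1) -> caps B=0 W=0
Move 2: W@(1,1) -> caps B=0 W=0
Move 3: B@(2,0) -> caps B=0 W=0
Move 4: W@(1,2) -> caps B=0 W=0
Move 5: B@(0,2) -> caps B=0 W=0
Move 6: W@(3,2) -> caps B=0 W=0
Move 7: B@(2,2) -> caps B=0 W=0
Move 8: W@(3,1) -> caps B=0 W=0
Move 9: B@(1,0) -> caps B=0 W=0
Move 10: W@(0,3) -> caps B=0 W=0
Move 11: B@(2,3) -> caps B=0 W=0
Move 12: W@(0,0) -> caps B=0 W=2

Answer: W..W
BWW.
B.BB
.WW.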